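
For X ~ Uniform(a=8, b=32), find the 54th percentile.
20.9600

We have X ~ Uniform(a=8, b=32).

We want to find x such that P(X ≤ x) = 0.54.

This is the 54th percentile, which means 54% of values fall below this point.

Using the inverse CDF (quantile function):
x = F⁻¹(0.54) = 20.9600

Verification: P(X ≤ 20.9600) = 0.54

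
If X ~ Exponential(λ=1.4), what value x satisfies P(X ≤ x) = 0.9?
1.6447

We have X ~ Exponential(λ=1.4).

We want to find x such that P(X ≤ x) = 0.9.

This is the 90th percentile, which means 90% of values fall below this point.

Using the inverse CDF (quantile function):
x = F⁻¹(0.9) = 1.6447

Verification: P(X ≤ 1.6447) = 0.9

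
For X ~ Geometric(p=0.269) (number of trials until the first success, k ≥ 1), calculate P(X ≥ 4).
0.390618

We have X ~ Geometric(p=0.269) (number of trials until the first success, k ≥ 1).

For discrete distributions, P(X ≥ 4) = 1 - P(X ≤ 3).

P(X ≤ 3) = 0.609382
P(X ≥ 4) = 1 - 0.609382 = 0.390618

So there's approximately a 39.1% chance that X is at least 4.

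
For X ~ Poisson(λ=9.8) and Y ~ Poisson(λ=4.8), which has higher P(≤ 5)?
Y has higher probability (P(Y ≤ 5) = 0.6510 > P(X ≤ 5) = 0.0750)

Compute P(≤ 5) for each distribution:

X ~ Poisson(λ=9.8):
P(X ≤ 5) = 0.0750

Y ~ Poisson(λ=4.8):
P(Y ≤ 5) = 0.6510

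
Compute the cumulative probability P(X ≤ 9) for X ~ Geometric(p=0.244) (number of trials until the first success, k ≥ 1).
0.919333

We have X ~ Geometric(p=0.244) (number of trials until the first success, k ≥ 1).

The CDF gives us P(X ≤ k).

Using the CDF:
P(X ≤ 9) = 0.919333

This means there's approximately a 91.9% chance that X is at most 9.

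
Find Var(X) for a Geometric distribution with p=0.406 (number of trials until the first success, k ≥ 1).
3.6036

We have X ~ Geometric(p=0.406) (number of trials until the first success, k ≥ 1).

For a Geometric distribution with p=0.406 (number of trials until the first success, k ≥ 1):
Var(X) = 3.6036

The variance measures the spread of the distribution around the mean.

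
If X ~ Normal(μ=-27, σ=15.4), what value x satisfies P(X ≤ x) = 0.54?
-25.4533

We have X ~ Normal(μ=-27, σ=15.4).

We want to find x such that P(X ≤ x) = 0.54.

This is the 54th percentile, which means 54% of values fall below this point.

Using the inverse CDF (quantile function):
x = F⁻¹(0.54) = -25.4533

Verification: P(X ≤ -25.4533) = 0.54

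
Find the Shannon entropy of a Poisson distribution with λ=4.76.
2.1786 nats

We have X ~ Poisson(λ=4.76).

The Shannon entropy measures the uncertainty or information content of the distribution.

For a Poisson distribution with λ=4.76:
H(X) = 2.1786 nats

(In bits, this would be 3.1431 bits.)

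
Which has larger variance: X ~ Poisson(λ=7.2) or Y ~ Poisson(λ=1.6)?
X has larger variance (7.2000 > 1.6000)

Compute the variance for each distribution:

X ~ Poisson(λ=7.2):
Var(X) = 7.2000

Y ~ Poisson(λ=1.6):
Var(Y) = 1.6000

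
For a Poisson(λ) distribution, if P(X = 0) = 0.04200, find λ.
λ = 3.1701

For a Poisson(λ) distribution, the PMF at 0 is:
P(X = 0) = λ^0 e^(-λ) / 0! = e^(-λ)

Given P(X = 0) = 0.04200:
e^(-λ) = 0.04200
-λ = ln(0.04200)
λ = -ln(0.04200) = 3.1701

Verification: e^(-3.1701) = 0.04200 ✓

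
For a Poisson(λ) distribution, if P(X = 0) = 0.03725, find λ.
λ = 3.2901

For a Poisson(λ) distribution, the PMF at 0 is:
P(X = 0) = λ^0 e^(-λ) / 0! = e^(-λ)

Given P(X = 0) = 0.03725:
e^(-λ) = 0.03725
-λ = ln(0.03725)
λ = -ln(0.03725) = 3.2901

Verification: e^(-3.2901) = 0.03725 ✓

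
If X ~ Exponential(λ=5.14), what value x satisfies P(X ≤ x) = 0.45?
0.1163

We have X ~ Exponential(λ=5.14).

We want to find x such that P(X ≤ x) = 0.45.

This is the 45th percentile, which means 45% of values fall below this point.

Using the inverse CDF (quantile function):
x = F⁻¹(0.45) = 0.1163

Verification: P(X ≤ 0.1163) = 0.45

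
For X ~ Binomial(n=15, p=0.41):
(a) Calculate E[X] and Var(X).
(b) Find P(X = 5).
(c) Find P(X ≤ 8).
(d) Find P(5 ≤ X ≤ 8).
(a) E[X] = 6.1500, Var(X) = 3.6285
(b) P(X = 5) = 0.177826
(c) P(X ≤ 8) = 0.890484
(d) P(5 ≤ X ≤ 8) = 0.695671

We have X ~ Binomial(n=15, p=0.41).

(a) Moments:
E[X] = 6.1500
Var(X) = 3.6285
σ = √Var(X) = 1.9049

(b) Point probability using PMF:
P(X = 5) = 0.177826

(c) Cumulative probability using CDF:
P(X ≤ 8) = F(8) = 0.890484

(d) Range probability:
P(5 ≤ X ≤ 8) = P(X ≤ 8) - P(X ≤ 4)
                   = F(8) - F(4)
                   = 0.890484 - 0.194813
                   = 0.695671

This means approximately 69.6% of outcomes fall in the interval [5, 8].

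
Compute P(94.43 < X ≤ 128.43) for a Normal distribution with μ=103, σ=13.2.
0.714889

We have X ~ Normal(μ=103, σ=13.2).

To find P(94.43 < X ≤ 128.43), we use:
P(94.43 < X ≤ 128.43) = P(X ≤ 128.43) - P(X ≤ 94.43)
                 = F(128.43) - F(94.43)
                 = 0.972980 - 0.258091
                 = 0.714889

So there's approximately a 71.5% chance that X falls in this range.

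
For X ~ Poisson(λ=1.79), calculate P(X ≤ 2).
0.733297

We have X ~ Poisson(λ=1.79).

The CDF gives us P(X ≤ k).

Using the CDF:
P(X ≤ 2) = 0.733297

This means there's approximately a 73.3% chance that X is at most 2.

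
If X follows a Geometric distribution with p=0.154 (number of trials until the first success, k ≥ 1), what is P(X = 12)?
0.024468

We have X ~ Geometric(p=0.154) (number of trials until the first success, k ≥ 1).

For a Geometric distribution, the PMF gives us the probability of each outcome.

Using the PMF formula:
P(X = 12) = 0.024468

Rounded to 4 decimal places: 0.0245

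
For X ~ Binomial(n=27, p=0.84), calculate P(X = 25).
0.114955

We have X ~ Binomial(n=27, p=0.84).

For a Binomial distribution, the PMF gives us the probability of each outcome.

Using the PMF formula:
P(X = 25) = 0.114955

Rounded to 4 decimal places: 0.1150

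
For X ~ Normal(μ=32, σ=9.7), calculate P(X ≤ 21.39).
0.137018

We have X ~ Normal(μ=32, σ=9.7).

The CDF gives us P(X ≤ k).

Using the CDF:
P(X ≤ 21.39) = 0.137018

This means there's approximately a 13.7% chance that X is at most 21.39.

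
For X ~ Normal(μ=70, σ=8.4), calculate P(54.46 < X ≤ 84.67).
0.927475

We have X ~ Normal(μ=70, σ=8.4).

To find P(54.46 < X ≤ 84.67), we use:
P(54.46 < X ≤ 84.67) = P(X ≤ 84.67) - P(X ≤ 54.46)
                 = F(84.67) - F(54.46)
                 = 0.959632 - 0.032157
                 = 0.927475

So there's approximately a 92.7% chance that X falls in this range.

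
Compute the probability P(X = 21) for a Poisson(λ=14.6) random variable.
0.025256

We have X ~ Poisson(λ=14.6).

For a Poisson distribution, the PMF gives us the probability of each outcome.

Using the PMF formula:
P(X = 21) = 0.025256

Rounded to 4 decimal places: 0.0253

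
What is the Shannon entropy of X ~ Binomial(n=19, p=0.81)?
1.9407 nats

We have X ~ Binomial(n=19, p=0.81).

The Shannon entropy measures the uncertainty or information content of the distribution.

For a Binomial distribution with n=19, p=0.81:
H(X) = 1.9407 nats

(In bits, this would be 2.7998 bits.)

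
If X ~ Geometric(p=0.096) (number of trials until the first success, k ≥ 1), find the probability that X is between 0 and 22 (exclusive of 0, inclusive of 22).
0.891431

We have X ~ Geometric(p=0.096) (number of trials until the first success, k ≥ 1).

To find P(0 < X ≤ 22), we use:
P(0 < X ≤ 22) = P(X ≤ 22) - P(X ≤ 0)
                 = F(22) - F(0)
                 = 0.891431 - 0.000000
                 = 0.891431

So there's approximately a 89.1% chance that X falls in this range.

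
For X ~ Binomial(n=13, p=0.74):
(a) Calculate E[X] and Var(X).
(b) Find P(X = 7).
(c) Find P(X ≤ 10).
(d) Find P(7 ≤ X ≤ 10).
(a) E[X] = 9.6200, Var(X) = 2.5012
(b) P(X = 7) = 0.064414
(c) P(X ≤ 10) = 0.696781
(d) P(7 ≤ X ≤ 10) = 0.666841

We have X ~ Binomial(n=13, p=0.74).

(a) Moments:
E[X] = 9.6200
Var(X) = 2.5012
σ = √Var(X) = 1.5815

(b) Point probability using PMF:
P(X = 7) = 0.064414

(c) Cumulative probability using CDF:
P(X ≤ 10) = F(10) = 0.696781

(d) Range probability:
P(7 ≤ X ≤ 10) = P(X ≤ 10) - P(X ≤ 6)
                   = F(10) - F(6)
                   = 0.696781 - 0.029940
                   = 0.666841

This means approximately 66.7% of outcomes fall in the interval [7, 10].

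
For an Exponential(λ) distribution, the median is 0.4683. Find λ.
λ = 1.4801

For X ~ Exponential(λ), the CDF is F(x) = 1 - e^(-λx).
The median m satisfies F(m) = 0.5:
1 - e^(-λm) = 0.5
e^(-λm) = 0.5
λm = ln(2)
m = ln(2) / λ

Given m = 0.4683:
λ = ln(2) / 0.4683 = 0.693147 / 0.4683 = 1.4801

Verification: ln(2) / 1.4801 = 0.4683 ✓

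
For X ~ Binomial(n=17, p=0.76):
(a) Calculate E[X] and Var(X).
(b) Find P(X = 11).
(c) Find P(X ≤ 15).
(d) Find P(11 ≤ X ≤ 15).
(a) E[X] = 12.9200, Var(X) = 3.1008
(b) P(X = 11) = 0.115557
(c) P(X ≤ 15) = 0.940040
(d) P(11 ≤ X ≤ 15) = 0.850678

We have X ~ Binomial(n=17, p=0.76).

(a) Moments:
E[X] = 12.9200
Var(X) = 3.1008
σ = √Var(X) = 1.7609

(b) Point probability using PMF:
P(X = 11) = 0.115557

(c) Cumulative probability using CDF:
P(X ≤ 15) = F(15) = 0.940040

(d) Range probability:
P(11 ≤ X ≤ 15) = P(X ≤ 15) - P(X ≤ 10)
                   = F(15) - F(10)
                   = 0.940040 - 0.089362
                   = 0.850678

This means approximately 85.1% of outcomes fall in the interval [11, 15].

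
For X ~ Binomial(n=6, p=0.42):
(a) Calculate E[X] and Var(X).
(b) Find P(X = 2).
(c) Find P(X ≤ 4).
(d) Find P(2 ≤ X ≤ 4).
(a) E[X] = 2.5200, Var(X) = 1.4616
(b) P(X = 2) = 0.299434
(c) P(X ≤ 4) = 0.949030
(d) P(2 ≤ X ≤ 4) = 0.745560

We have X ~ Binomial(n=6, p=0.42).

(a) Moments:
E[X] = 2.5200
Var(X) = 1.4616
σ = √Var(X) = 1.2090

(b) Point probability using PMF:
P(X = 2) = 0.299434

(c) Cumulative probability using CDF:
P(X ≤ 4) = F(4) = 0.949030

(d) Range probability:
P(2 ≤ X ≤ 4) = P(X ≤ 4) - P(X ≤ 1)
                   = F(4) - F(1)
                   = 0.949030 - 0.203471
                   = 0.745560

This means approximately 74.6% of outcomes fall in the interval [2, 4].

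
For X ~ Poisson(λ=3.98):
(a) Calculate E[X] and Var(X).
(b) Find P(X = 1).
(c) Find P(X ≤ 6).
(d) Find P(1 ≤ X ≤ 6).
(a) E[X] = 3.9800, Var(X) = 3.9800
(b) P(X = 1) = 0.074369
(c) P(X ≤ 6) = 0.891399
(d) P(1 ≤ X ≤ 6) = 0.872714

We have X ~ Poisson(λ=3.98).

(a) Moments:
E[X] = 3.9800
Var(X) = 3.9800
σ = √Var(X) = 1.9950

(b) Point probability using PMF:
P(X = 1) = 0.074369

(c) Cumulative probability using CDF:
P(X ≤ 6) = F(6) = 0.891399

(d) Range probability:
P(1 ≤ X ≤ 6) = P(X ≤ 6) - P(X ≤ 0)
                   = F(6) - F(0)
                   = 0.891399 - 0.018686
                   = 0.872714

This means approximately 87.3% of outcomes fall in the interval [1, 6].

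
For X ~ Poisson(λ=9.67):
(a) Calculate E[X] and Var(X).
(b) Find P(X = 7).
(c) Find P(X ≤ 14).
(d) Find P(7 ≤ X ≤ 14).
(a) E[X] = 9.6700, Var(X) = 9.6700
(b) P(X = 7) = 0.099067
(c) P(X ≤ 14) = 0.932601
(d) P(7 ≤ X ≤ 14) = 0.780241

We have X ~ Poisson(λ=9.67).

(a) Moments:
E[X] = 9.6700
Var(X) = 9.6700
σ = √Var(X) = 3.1097

(b) Point probability using PMF:
P(X = 7) = 0.099067

(c) Cumulative probability using CDF:
P(X ≤ 14) = F(14) = 0.932601

(d) Range probability:
P(7 ≤ X ≤ 14) = P(X ≤ 14) - P(X ≤ 6)
                   = F(14) - F(6)
                   = 0.932601 - 0.152360
                   = 0.780241

This means approximately 78.0% of outcomes fall in the interval [7, 14].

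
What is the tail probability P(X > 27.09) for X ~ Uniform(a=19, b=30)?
0.264545

We have X ~ Uniform(a=19, b=30).

P(X > 27.09) = 1 - P(X ≤ 27.09)
                = 1 - F(27.09)
                = 1 - 0.735455
                = 0.264545

So there's approximately a 26.5% chance that X exceeds 27.09.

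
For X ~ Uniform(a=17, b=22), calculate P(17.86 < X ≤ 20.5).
0.528000

We have X ~ Uniform(a=17, b=22).

To find P(17.86 < X ≤ 20.5), we use:
P(17.86 < X ≤ 20.5) = P(X ≤ 20.5) - P(X ≤ 17.86)
                 = F(20.5) - F(17.86)
                 = 0.700000 - 0.172000
                 = 0.528000

So there's approximately a 52.8% chance that X falls in this range.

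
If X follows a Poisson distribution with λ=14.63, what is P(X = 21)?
0.025589

We have X ~ Poisson(λ=14.63).

For a Poisson distribution, the PMF gives us the probability of each outcome.

Using the PMF formula:
P(X = 21) = 0.025589

Rounded to 4 decimal places: 0.0256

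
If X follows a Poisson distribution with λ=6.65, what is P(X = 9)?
0.090693

We have X ~ Poisson(λ=6.65).

For a Poisson distribution, the PMF gives us the probability of each outcome.

Using the PMF formula:
P(X = 9) = 0.090693

Rounded to 4 decimal places: 0.0907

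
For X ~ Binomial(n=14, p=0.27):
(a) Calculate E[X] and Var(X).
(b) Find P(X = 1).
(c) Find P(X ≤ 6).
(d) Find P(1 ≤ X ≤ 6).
(a) E[X] = 3.7800, Var(X) = 2.7594
(b) P(X = 1) = 0.063196
(c) P(X ≤ 6) = 0.943668
(d) P(1 ≤ X ≤ 6) = 0.931464

We have X ~ Binomial(n=14, p=0.27).

(a) Moments:
E[X] = 3.7800
Var(X) = 2.7594
σ = √Var(X) = 1.6611

(b) Point probability using PMF:
P(X = 1) = 0.063196

(c) Cumulative probability using CDF:
P(X ≤ 6) = F(6) = 0.943668

(d) Range probability:
P(1 ≤ X ≤ 6) = P(X ≤ 6) - P(X ≤ 0)
                   = F(6) - F(0)
                   = 0.943668 - 0.012205
                   = 0.931464

This means approximately 93.1% of outcomes fall in the interval [1, 6].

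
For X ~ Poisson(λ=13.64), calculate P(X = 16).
0.081777

We have X ~ Poisson(λ=13.64).

For a Poisson distribution, the PMF gives us the probability of each outcome.

Using the PMF formula:
P(X = 16) = 0.081777

Rounded to 4 decimal places: 0.0818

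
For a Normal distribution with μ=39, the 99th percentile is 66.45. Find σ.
σ = 11.7996

For X ~ Normal(μ, σ), the p-th percentile satisfies x = μ + z_p × σ,
where z_p = Φ⁻¹(p) is the standard normal quantile.

Step 1: z_{0.99} = Φ⁻¹(0.99) = 2.3263

Step 2: Solve for σ:
66.45 = 39 + 2.3263 × σ
σ = (66.45 - 39) / 2.3263
σ = 27.45 / 2.3263
σ = 11.7996

Verification: μ + z × σ = 39 + 2.3263 × 11.7996 = 66.45 ✓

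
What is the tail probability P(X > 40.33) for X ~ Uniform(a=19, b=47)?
0.238214

We have X ~ Uniform(a=19, b=47).

P(X > 40.33) = 1 - P(X ≤ 40.33)
                = 1 - F(40.33)
                = 1 - 0.761786
                = 0.238214

So there's approximately a 23.8% chance that X exceeds 40.33.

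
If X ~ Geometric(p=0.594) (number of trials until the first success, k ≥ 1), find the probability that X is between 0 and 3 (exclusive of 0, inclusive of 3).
0.933077

We have X ~ Geometric(p=0.594) (number of trials until the first success, k ≥ 1).

To find P(0 < X ≤ 3), we use:
P(0 < X ≤ 3) = P(X ≤ 3) - P(X ≤ 0)
                 = F(3) - F(0)
                 = 0.933077 - 0.000000
                 = 0.933077

So there's approximately a 93.3% chance that X falls in this range.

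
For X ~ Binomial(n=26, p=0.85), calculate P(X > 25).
0.014618

We have X ~ Binomial(n=26, p=0.85).

P(X > 25) = 1 - P(X ≤ 25)
                = 1 - F(25)
                = 1 - 0.985382
                = 0.014618

So there's approximately a 1.5% chance that X exceeds 25.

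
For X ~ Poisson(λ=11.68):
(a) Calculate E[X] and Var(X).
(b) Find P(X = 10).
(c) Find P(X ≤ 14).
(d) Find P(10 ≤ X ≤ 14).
(a) E[X] = 11.6800, Var(X) = 11.6800
(b) P(X = 10) = 0.110181
(c) P(X ≤ 14) = 0.800176
(d) P(10 ≤ X ≤ 14) = 0.528710

We have X ~ Poisson(λ=11.68).

(a) Moments:
E[X] = 11.6800
Var(X) = 11.6800
σ = √Var(X) = 3.4176

(b) Point probability using PMF:
P(X = 10) = 0.110181

(c) Cumulative probability using CDF:
P(X ≤ 14) = F(14) = 0.800176

(d) Range probability:
P(10 ≤ X ≤ 14) = P(X ≤ 14) - P(X ≤ 9)
                   = F(14) - F(9)
                   = 0.800176 - 0.271465
                   = 0.528710

This means approximately 52.9% of outcomes fall in the interval [10, 14].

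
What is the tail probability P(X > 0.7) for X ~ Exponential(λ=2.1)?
0.229925

We have X ~ Exponential(λ=2.1).

P(X > 0.7) = 1 - P(X ≤ 0.7)
                = 1 - F(0.7)
                = 1 - 0.770075
                = 0.229925

So there's approximately a 23.0% chance that X exceeds 0.7.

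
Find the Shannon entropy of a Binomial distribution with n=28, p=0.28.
2.2810 nats

We have X ~ Binomial(n=28, p=0.28).

The Shannon entropy measures the uncertainty or information content of the distribution.

For a Binomial distribution with n=28, p=0.28:
H(X) = 2.2810 nats

(In bits, this would be 3.2908 bits.)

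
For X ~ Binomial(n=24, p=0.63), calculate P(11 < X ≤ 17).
0.777942

We have X ~ Binomial(n=24, p=0.63).

To find P(11 < X ≤ 17), we use:
P(11 < X ≤ 17) = P(X ≤ 17) - P(X ≤ 11)
                 = F(17) - F(11)
                 = 0.842939 - 0.064997
                 = 0.777942

So there's approximately a 77.8% chance that X falls in this range.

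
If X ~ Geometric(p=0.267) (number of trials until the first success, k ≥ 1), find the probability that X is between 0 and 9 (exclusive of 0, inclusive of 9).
0.938915

We have X ~ Geometric(p=0.267) (number of trials until the first success, k ≥ 1).

To find P(0 < X ≤ 9), we use:
P(0 < X ≤ 9) = P(X ≤ 9) - P(X ≤ 0)
                 = F(9) - F(0)
                 = 0.938915 - 0.000000
                 = 0.938915

So there's approximately a 93.9% chance that X falls in this range.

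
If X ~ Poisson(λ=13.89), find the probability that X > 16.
0.234637

We have X ~ Poisson(λ=13.89).

P(X > 16) = 1 - P(X ≤ 16)
                = 1 - F(16)
                = 1 - 0.765363
                = 0.234637

So there's approximately a 23.5% chance that X exceeds 16.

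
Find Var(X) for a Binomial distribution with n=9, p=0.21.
1.4931

We have X ~ Binomial(n=9, p=0.21).

For a Binomial distribution with n=9, p=0.21:
Var(X) = 1.4931

The variance measures the spread of the distribution around the mean.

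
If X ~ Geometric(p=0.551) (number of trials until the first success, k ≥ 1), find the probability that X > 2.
0.201601

We have X ~ Geometric(p=0.551) (number of trials until the first success, k ≥ 1).

P(X > 2) = 1 - P(X ≤ 2)
                = 1 - F(2)
                = 1 - 0.798399
                = 0.201601

So there's approximately a 20.2% chance that X exceeds 2.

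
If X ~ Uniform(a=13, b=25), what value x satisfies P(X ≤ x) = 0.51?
19.1200

We have X ~ Uniform(a=13, b=25).

We want to find x such that P(X ≤ x) = 0.51.

This is the 51st percentile, which means 51% of values fall below this point.

Using the inverse CDF (quantile function):
x = F⁻¹(0.51) = 19.1200

Verification: P(X ≤ 19.1200) = 0.51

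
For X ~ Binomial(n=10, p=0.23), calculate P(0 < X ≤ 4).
0.869814

We have X ~ Binomial(n=10, p=0.23).

To find P(0 < X ≤ 4), we use:
P(0 < X ≤ 4) = P(X ≤ 4) - P(X ≤ 0)
                 = F(4) - F(0)
                 = 0.943080 - 0.073267
                 = 0.869814

So there's approximately a 87.0% chance that X falls in this range.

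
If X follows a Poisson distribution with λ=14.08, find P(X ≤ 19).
0.920180

We have X ~ Poisson(λ=14.08).

The CDF gives us P(X ≤ k).

Using the CDF:
P(X ≤ 19) = 0.920180

This means there's approximately a 92.0% chance that X is at most 19.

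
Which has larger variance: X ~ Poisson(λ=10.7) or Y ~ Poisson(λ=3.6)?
X has larger variance (10.7000 > 3.6000)

Compute the variance for each distribution:

X ~ Poisson(λ=10.7):
Var(X) = 10.7000

Y ~ Poisson(λ=3.6):
Var(Y) = 3.6000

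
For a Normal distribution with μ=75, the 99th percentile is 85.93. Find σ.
σ = 4.6984

For X ~ Normal(μ, σ), the p-th percentile satisfies x = μ + z_p × σ,
where z_p = Φ⁻¹(p) is the standard normal quantile.

Step 1: z_{0.99} = Φ⁻¹(0.99) = 2.3263

Step 2: Solve for σ:
85.93 = 75 + 2.3263 × σ
σ = (85.93 - 75) / 2.3263
σ = 10.93 / 2.3263
σ = 4.6984

Verification: μ + z × σ = 75 + 2.3263 × 4.6984 = 85.93 ✓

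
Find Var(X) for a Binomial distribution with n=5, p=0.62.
1.1780

We have X ~ Binomial(n=5, p=0.62).

For a Binomial distribution with n=5, p=0.62:
Var(X) = 1.1780

The variance measures the spread of the distribution around the mean.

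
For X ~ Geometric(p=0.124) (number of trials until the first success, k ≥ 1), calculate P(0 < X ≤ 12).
0.795803

We have X ~ Geometric(p=0.124) (number of trials until the first success, k ≥ 1).

To find P(0 < X ≤ 12), we use:
P(0 < X ≤ 12) = P(X ≤ 12) - P(X ≤ 0)
                 = F(12) - F(0)
                 = 0.795803 - 0.000000
                 = 0.795803

So there's approximately a 79.6% chance that X falls in this range.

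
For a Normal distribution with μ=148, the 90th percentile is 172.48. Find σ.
σ = 19.1018

For X ~ Normal(μ, σ), the p-th percentile satisfies x = μ + z_p × σ,
where z_p = Φ⁻¹(p) is the standard normal quantile.

Step 1: z_{0.9} = Φ⁻¹(0.9) = 1.2816

Step 2: Solve for σ:
172.48 = 148 + 1.2816 × σ
σ = (172.48 - 148) / 1.2816
σ = 24.48 / 1.2816
σ = 19.1018

Verification: μ + z × σ = 148 + 1.2816 × 19.1018 = 172.48 ✓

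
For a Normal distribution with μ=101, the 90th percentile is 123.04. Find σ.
σ = 17.1979

For X ~ Normal(μ, σ), the p-th percentile satisfies x = μ + z_p × σ,
where z_p = Φ⁻¹(p) is the standard normal quantile.

Step 1: z_{0.9} = Φ⁻¹(0.9) = 1.2816

Step 2: Solve for σ:
123.04 = 101 + 1.2816 × σ
σ = (123.04 - 101) / 1.2816
σ = 22.04 / 1.2816
σ = 17.1979

Verification: μ + z × σ = 101 + 1.2816 × 17.1979 = 123.04 ✓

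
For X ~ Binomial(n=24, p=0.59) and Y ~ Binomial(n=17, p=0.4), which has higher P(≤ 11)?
Y has higher probability (P(Y ≤ 11) = 0.9894 > P(X ≤ 11) = 0.1352)

Compute P(≤ 11) for each distribution:

X ~ Binomial(n=24, p=0.59):
P(X ≤ 11) = 0.1352

Y ~ Binomial(n=17, p=0.4):
P(Y ≤ 11) = 0.9894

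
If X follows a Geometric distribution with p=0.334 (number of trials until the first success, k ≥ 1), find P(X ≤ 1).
0.334000

We have X ~ Geometric(p=0.334) (number of trials until the first success, k ≥ 1).

The CDF gives us P(X ≤ k).

Using the CDF:
P(X ≤ 1) = 0.334000

This means there's approximately a 33.4% chance that X is at most 1.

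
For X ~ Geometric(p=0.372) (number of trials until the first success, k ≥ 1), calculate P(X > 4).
0.155539

We have X ~ Geometric(p=0.372) (number of trials until the first success, k ≥ 1).

P(X > 4) = 1 - P(X ≤ 4)
                = 1 - F(4)
                = 1 - 0.844461
                = 0.155539

So there's approximately a 15.6% chance that X exceeds 4.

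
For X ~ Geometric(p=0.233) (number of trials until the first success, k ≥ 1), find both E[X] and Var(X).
E[X] = 4.2918, Var(X) = 14.1281

We have X ~ Geometric(p=0.233) (number of trials until the first success, k ≥ 1).

For a Geometric distribution with p=0.233 (number of trials until the first success, k ≥ 1):

Expected value:
E[X] = 4.2918

Variance:
Var(X) = 14.1281

Standard deviation:
σ = √Var(X) = 3.7587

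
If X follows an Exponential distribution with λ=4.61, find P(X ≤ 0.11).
0.397760

We have X ~ Exponential(λ=4.61).

The CDF gives us P(X ≤ k).

Using the CDF:
P(X ≤ 0.11) = 0.397760

This means there's approximately a 39.8% chance that X is at most 0.11.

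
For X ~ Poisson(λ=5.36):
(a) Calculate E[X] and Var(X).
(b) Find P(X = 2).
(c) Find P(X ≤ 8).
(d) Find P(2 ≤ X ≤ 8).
(a) E[X] = 5.3600, Var(X) = 5.3600
(b) P(X = 2) = 0.067528
(c) P(X ≤ 8) = 0.905859
(d) P(2 ≤ X ≤ 8) = 0.875961

We have X ~ Poisson(λ=5.36).

(a) Moments:
E[X] = 5.3600
Var(X) = 5.3600
σ = √Var(X) = 2.3152

(b) Point probability using PMF:
P(X = 2) = 0.067528

(c) Cumulative probability using CDF:
P(X ≤ 8) = F(8) = 0.905859

(d) Range probability:
P(2 ≤ X ≤ 8) = P(X ≤ 8) - P(X ≤ 1)
                   = F(8) - F(1)
                   = 0.905859 - 0.029898
                   = 0.875961

This means approximately 87.6% of outcomes fall in the interval [2, 8].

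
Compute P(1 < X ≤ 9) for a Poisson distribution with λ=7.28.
0.795300

We have X ~ Poisson(λ=7.28).

To find P(1 < X ≤ 9), we use:
P(1 < X ≤ 9) = P(X ≤ 9) - P(X ≤ 1)
                 = F(9) - F(1)
                 = 0.801007 - 0.005706
                 = 0.795300

So there's approximately a 79.5% chance that X falls in this range.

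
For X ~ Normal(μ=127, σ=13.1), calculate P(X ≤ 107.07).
0.064083

We have X ~ Normal(μ=127, σ=13.1).

The CDF gives us P(X ≤ k).

Using the CDF:
P(X ≤ 107.07) = 0.064083

This means there's approximately a 6.4% chance that X is at most 107.07.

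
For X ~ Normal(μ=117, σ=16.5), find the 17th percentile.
101.2563

We have X ~ Normal(μ=117, σ=16.5).

We want to find x such that P(X ≤ x) = 0.17.

This is the 17th percentile, which means 17% of values fall below this point.

Using the inverse CDF (quantile function):
x = F⁻¹(0.17) = 101.2563

Verification: P(X ≤ 101.2563) = 0.17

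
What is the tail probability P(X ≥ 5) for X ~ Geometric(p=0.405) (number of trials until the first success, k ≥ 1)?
0.125334

We have X ~ Geometric(p=0.405) (number of trials until the first success, k ≥ 1).

For discrete distributions, P(X ≥ 5) = 1 - P(X ≤ 4).

P(X ≤ 4) = 0.874666
P(X ≥ 5) = 1 - 0.874666 = 0.125334

So there's approximately a 12.5% chance that X is at least 5.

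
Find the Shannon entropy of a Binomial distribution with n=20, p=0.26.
2.0865 nats

We have X ~ Binomial(n=20, p=0.26).

The Shannon entropy measures the uncertainty or information content of the distribution.

For a Binomial distribution with n=20, p=0.26:
H(X) = 2.0865 nats

(In bits, this would be 3.0102 bits.)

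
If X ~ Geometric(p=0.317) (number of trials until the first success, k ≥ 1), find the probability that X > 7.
0.069334

We have X ~ Geometric(p=0.317) (number of trials until the first success, k ≥ 1).

P(X > 7) = 1 - P(X ≤ 7)
                = 1 - F(7)
                = 1 - 0.930666
                = 0.069334

So there's approximately a 6.9% chance that X exceeds 7.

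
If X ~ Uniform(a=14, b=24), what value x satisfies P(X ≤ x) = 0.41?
18.1000

We have X ~ Uniform(a=14, b=24).

We want to find x such that P(X ≤ x) = 0.41.

This is the 41st percentile, which means 41% of values fall below this point.

Using the inverse CDF (quantile function):
x = F⁻¹(0.41) = 18.1000

Verification: P(X ≤ 18.1000) = 0.41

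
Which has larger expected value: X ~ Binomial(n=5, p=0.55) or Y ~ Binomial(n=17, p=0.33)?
Y has larger mean (5.6100 > 2.7500)

Compute the expected value for each distribution:

X ~ Binomial(n=5, p=0.55):
E[X] = 2.7500

Y ~ Binomial(n=17, p=0.33):
E[Y] = 5.6100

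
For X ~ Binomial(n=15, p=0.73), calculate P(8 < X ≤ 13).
0.859998

We have X ~ Binomial(n=15, p=0.73).

To find P(8 < X ≤ 13), we use:
P(8 < X ≤ 13) = P(X ≤ 13) - P(X ≤ 8)
                 = F(13) - F(8)
                 = 0.941662 - 0.081665
                 = 0.859998

So there's approximately a 86.0% chance that X falls in this range.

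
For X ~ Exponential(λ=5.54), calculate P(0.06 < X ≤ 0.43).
0.624853

We have X ~ Exponential(λ=5.54).

To find P(0.06 < X ≤ 0.43), we use:
P(0.06 < X ≤ 0.43) = P(X ≤ 0.43) - P(X ≤ 0.06)
                 = F(0.43) - F(0.06)
                 = 0.907653 - 0.282800
                 = 0.624853

So there's approximately a 62.5% chance that X falls in this range.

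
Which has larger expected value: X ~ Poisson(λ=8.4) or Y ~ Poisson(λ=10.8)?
Y has larger mean (10.8000 > 8.4000)

Compute the expected value for each distribution:

X ~ Poisson(λ=8.4):
E[X] = 8.4000

Y ~ Poisson(λ=10.8):
E[Y] = 10.8000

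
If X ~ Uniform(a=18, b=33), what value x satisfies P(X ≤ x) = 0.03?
18.4500

We have X ~ Uniform(a=18, b=33).

We want to find x such that P(X ≤ x) = 0.03.

This is the 3rd percentile, which means 3% of values fall below this point.

Using the inverse CDF (quantile function):
x = F⁻¹(0.03) = 18.4500

Verification: P(X ≤ 18.4500) = 0.03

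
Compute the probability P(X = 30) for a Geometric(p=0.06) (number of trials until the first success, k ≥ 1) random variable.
0.009974

We have X ~ Geometric(p=0.06) (number of trials until the first success, k ≥ 1).

For a Geometric distribution, the PMF gives us the probability of each outcome.

Using the PMF formula:
P(X = 30) = 0.009974

Rounded to 4 decimal places: 0.0100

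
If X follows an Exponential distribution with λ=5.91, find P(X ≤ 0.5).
0.947921

We have X ~ Exponential(λ=5.91).

The CDF gives us P(X ≤ k).

Using the CDF:
P(X ≤ 0.5) = 0.947921

This means there's approximately a 94.8% chance that X is at most 0.5.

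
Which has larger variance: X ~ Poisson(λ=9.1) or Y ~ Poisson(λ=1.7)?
X has larger variance (9.1000 > 1.7000)

Compute the variance for each distribution:

X ~ Poisson(λ=9.1):
Var(X) = 9.1000

Y ~ Poisson(λ=1.7):
Var(Y) = 1.7000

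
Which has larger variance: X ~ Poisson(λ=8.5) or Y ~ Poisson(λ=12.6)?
Y has larger variance (12.6000 > 8.5000)

Compute the variance for each distribution:

X ~ Poisson(λ=8.5):
Var(X) = 8.5000

Y ~ Poisson(λ=12.6):
Var(Y) = 12.6000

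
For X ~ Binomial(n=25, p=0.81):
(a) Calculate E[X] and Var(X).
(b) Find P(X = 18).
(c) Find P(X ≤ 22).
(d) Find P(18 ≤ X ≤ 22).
(a) E[X] = 20.2500, Var(X) = 3.8475
(b) P(X = 18) = 0.096801
(c) P(X ≤ 22) = 0.879552
(d) P(18 ≤ X ≤ 22) = 0.793653

We have X ~ Binomial(n=25, p=0.81).

(a) Moments:
E[X] = 20.2500
Var(X) = 3.8475
σ = √Var(X) = 1.9615

(b) Point probability using PMF:
P(X = 18) = 0.096801

(c) Cumulative probability using CDF:
P(X ≤ 22) = F(22) = 0.879552

(d) Range probability:
P(18 ≤ X ≤ 22) = P(X ≤ 22) - P(X ≤ 17)
                   = F(22) - F(17)
                   = 0.879552 - 0.085899
                   = 0.793653

This means approximately 79.4% of outcomes fall in the interval [18, 22].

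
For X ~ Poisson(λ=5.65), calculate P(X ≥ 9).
0.118805

We have X ~ Poisson(λ=5.65).

For discrete distributions, P(X ≥ 9) = 1 - P(X ≤ 8).

P(X ≤ 8) = 0.881195
P(X ≥ 9) = 1 - 0.881195 = 0.118805

So there's approximately a 11.9% chance that X is at least 9.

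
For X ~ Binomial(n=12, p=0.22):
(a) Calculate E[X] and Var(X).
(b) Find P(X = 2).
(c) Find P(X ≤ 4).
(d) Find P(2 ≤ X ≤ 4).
(a) E[X] = 2.6400, Var(X) = 2.0592
(b) P(X = 2) = 0.266278
(c) P(X ≤ 4) = 0.897864
(d) P(2 ≤ X ≤ 4) = 0.675499

We have X ~ Binomial(n=12, p=0.22).

(a) Moments:
E[X] = 2.6400
Var(X) = 2.0592
σ = √Var(X) = 1.4350

(b) Point probability using PMF:
P(X = 2) = 0.266278

(c) Cumulative probability using CDF:
P(X ≤ 4) = F(4) = 0.897864

(d) Range probability:
P(2 ≤ X ≤ 4) = P(X ≤ 4) - P(X ≤ 1)
                   = F(4) - F(1)
                   = 0.897864 - 0.222365
                   = 0.675499

This means approximately 67.5% of outcomes fall in the interval [2, 4].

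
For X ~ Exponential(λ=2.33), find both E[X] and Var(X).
E[X] = 0.4292, Var(X) = 0.1842

We have X ~ Exponential(λ=2.33).

For an Exponential distribution with λ=2.33:

Expected value:
E[X] = 0.4292

Variance:
Var(X) = 0.1842

Standard deviation:
σ = √Var(X) = 0.4292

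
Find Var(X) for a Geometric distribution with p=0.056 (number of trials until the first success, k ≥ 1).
301.0204

We have X ~ Geometric(p=0.056) (number of trials until the first success, k ≥ 1).

For a Geometric distribution with p=0.056 (number of trials until the first success, k ≥ 1):
Var(X) = 301.0204

The variance measures the spread of the distribution around the mean.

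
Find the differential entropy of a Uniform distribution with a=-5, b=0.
1.6094 nats

We have X ~ Uniform(a=-5, b=0).

The differential entropy measures the uncertainty or information content of the distribution.

For a Uniform distribution with a=-5, b=0:
h(X) = 1.6094 nats

(In bits, this would be 2.3219 bits.)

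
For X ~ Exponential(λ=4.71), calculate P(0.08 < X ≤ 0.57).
0.617812

We have X ~ Exponential(λ=4.71).

To find P(0.08 < X ≤ 0.57), we use:
P(0.08 < X ≤ 0.57) = P(X ≤ 0.57) - P(X ≤ 0.08)
                 = F(0.57) - F(0.08)
                 = 0.931758 - 0.313947
                 = 0.617812

So there's approximately a 61.8% chance that X falls in this range.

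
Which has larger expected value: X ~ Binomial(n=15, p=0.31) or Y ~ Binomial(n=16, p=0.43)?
Y has larger mean (6.8800 > 4.6500)

Compute the expected value for each distribution:

X ~ Binomial(n=15, p=0.31):
E[X] = 4.6500

Y ~ Binomial(n=16, p=0.43):
E[Y] = 6.8800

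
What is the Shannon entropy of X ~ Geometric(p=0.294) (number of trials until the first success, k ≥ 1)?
2.0602 nats

We have X ~ Geometric(p=0.294) (number of trials until the first success, k ≥ 1).

The Shannon entropy measures the uncertainty or information content of the distribution.

For a Geometric distribution with p=0.294 (number of trials until the first success, k ≥ 1):
H(X) = 2.0602 nats

(In bits, this would be 2.9722 bits.)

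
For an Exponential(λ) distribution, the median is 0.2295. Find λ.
λ = 3.0202

For X ~ Exponential(λ), the CDF is F(x) = 1 - e^(-λx).
The median m satisfies F(m) = 0.5:
1 - e^(-λm) = 0.5
e^(-λm) = 0.5
λm = ln(2)
m = ln(2) / λ

Given m = 0.2295:
λ = ln(2) / 0.2295 = 0.693147 / 0.2295 = 3.0202

Verification: ln(2) / 3.0202 = 0.2295 ✓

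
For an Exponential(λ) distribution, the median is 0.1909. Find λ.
λ = 3.6309

For X ~ Exponential(λ), the CDF is F(x) = 1 - e^(-λx).
The median m satisfies F(m) = 0.5:
1 - e^(-λm) = 0.5
e^(-λm) = 0.5
λm = ln(2)
m = ln(2) / λ

Given m = 0.1909:
λ = ln(2) / 0.1909 = 0.693147 / 0.1909 = 3.6309

Verification: ln(2) / 3.6309 = 0.1909 ✓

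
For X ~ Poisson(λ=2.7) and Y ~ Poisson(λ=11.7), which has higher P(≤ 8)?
X has higher probability (P(X ≤ 8) = 0.9981 > P(Y ≤ 8) = 0.1757)

Compute P(≤ 8) for each distribution:

X ~ Poisson(λ=2.7):
P(X ≤ 8) = 0.9981

Y ~ Poisson(λ=11.7):
P(Y ≤ 8) = 0.1757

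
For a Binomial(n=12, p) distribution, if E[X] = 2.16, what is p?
p = 0.18

For a Binomial(n, p) distribution:
E[X] = n × p

Given n = 12 and E[X] = 2.16:
2.16 = 12 × p
p = 2.16 / 12 = 0.18

Verification: Binomial(12, 0.18) has E[X] = 2.16 ✓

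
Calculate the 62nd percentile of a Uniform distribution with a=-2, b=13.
7.3000

We have X ~ Uniform(a=-2, b=13).

We want to find x such that P(X ≤ x) = 0.62.

This is the 62nd percentile, which means 62% of values fall below this point.

Using the inverse CDF (quantile function):
x = F⁻¹(0.62) = 7.3000

Verification: P(X ≤ 7.3000) = 0.62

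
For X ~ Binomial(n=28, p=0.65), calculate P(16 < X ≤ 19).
0.443921

We have X ~ Binomial(n=28, p=0.65).

To find P(16 < X ≤ 19), we use:
P(16 < X ≤ 19) = P(X ≤ 19) - P(X ≤ 16)
                 = F(19) - F(16)
                 = 0.691052 - 0.247131
                 = 0.443921

So there's approximately a 44.4% chance that X falls in this range.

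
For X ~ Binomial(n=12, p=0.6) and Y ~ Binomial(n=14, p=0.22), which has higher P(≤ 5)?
Y has higher probability (P(Y ≤ 5) = 0.9338 > P(X ≤ 5) = 0.1582)

Compute P(≤ 5) for each distribution:

X ~ Binomial(n=12, p=0.6):
P(X ≤ 5) = 0.1582

Y ~ Binomial(n=14, p=0.22):
P(Y ≤ 5) = 0.9338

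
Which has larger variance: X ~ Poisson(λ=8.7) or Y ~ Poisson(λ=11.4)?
Y has larger variance (11.4000 > 8.7000)

Compute the variance for each distribution:

X ~ Poisson(λ=8.7):
Var(X) = 8.7000

Y ~ Poisson(λ=11.4):
Var(Y) = 11.4000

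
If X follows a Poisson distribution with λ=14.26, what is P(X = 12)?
0.094636

We have X ~ Poisson(λ=14.26).

For a Poisson distribution, the PMF gives us the probability of each outcome.

Using the PMF formula:
P(X = 12) = 0.094636

Rounded to 4 decimal places: 0.0946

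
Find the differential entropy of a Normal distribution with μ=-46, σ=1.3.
1.6813 nats

We have X ~ Normal(μ=-46, σ=1.3).

The differential entropy measures the uncertainty or information content of the distribution.

For a Normal distribution with μ=-46, σ=1.3:
h(X) = 1.6813 nats

(In bits, this would be 2.4256 bits.)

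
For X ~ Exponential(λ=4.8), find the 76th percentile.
0.2973

We have X ~ Exponential(λ=4.8).

We want to find x such that P(X ≤ x) = 0.76.

This is the 76th percentile, which means 76% of values fall below this point.

Using the inverse CDF (quantile function):
x = F⁻¹(0.76) = 0.2973

Verification: P(X ≤ 0.2973) = 0.76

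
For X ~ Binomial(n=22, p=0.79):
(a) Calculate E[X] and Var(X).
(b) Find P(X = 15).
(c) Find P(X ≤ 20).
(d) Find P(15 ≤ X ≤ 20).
(a) E[X] = 17.3800, Var(X) = 3.6498
(b) P(X = 15) = 0.089491
(c) P(X ≤ 20) = 0.961685
(d) P(15 ≤ X ≤ 20) = 0.889855

We have X ~ Binomial(n=22, p=0.79).

(a) Moments:
E[X] = 17.3800
Var(X) = 3.6498
σ = √Var(X) = 1.9104

(b) Point probability using PMF:
P(X = 15) = 0.089491

(c) Cumulative probability using CDF:
P(X ≤ 20) = F(20) = 0.961685

(d) Range probability:
P(15 ≤ X ≤ 20) = P(X ≤ 20) - P(X ≤ 14)
                   = F(20) - F(14)
                   = 0.961685 - 0.071830
                   = 0.889855

This means approximately 89.0% of outcomes fall in the interval [15, 20].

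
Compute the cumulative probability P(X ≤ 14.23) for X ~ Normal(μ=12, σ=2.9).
0.779043

We have X ~ Normal(μ=12, σ=2.9).

The CDF gives us P(X ≤ k).

Using the CDF:
P(X ≤ 14.23) = 0.779043

This means there's approximately a 77.9% chance that X is at most 14.23.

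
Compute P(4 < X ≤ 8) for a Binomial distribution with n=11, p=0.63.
0.768964

We have X ~ Binomial(n=11, p=0.63).

To find P(4 < X ≤ 8), we use:
P(4 < X ≤ 8) = P(X ≤ 8) - P(X ≤ 4)
                 = F(8) - F(4)
                 = 0.835993 - 0.067030
                 = 0.768964

So there's approximately a 76.9% chance that X falls in this range.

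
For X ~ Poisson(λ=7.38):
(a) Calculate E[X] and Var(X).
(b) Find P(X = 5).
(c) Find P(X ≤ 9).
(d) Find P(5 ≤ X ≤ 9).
(a) E[X] = 7.3800, Var(X) = 7.3800
(b) P(X = 5) = 0.113765
(c) P(X ≤ 9) = 0.789972
(d) P(5 ≤ X ≤ 9) = 0.648912

We have X ~ Poisson(λ=7.38).

(a) Moments:
E[X] = 7.3800
Var(X) = 7.3800
σ = √Var(X) = 2.7166

(b) Point probability using PMF:
P(X = 5) = 0.113765

(c) Cumulative probability using CDF:
P(X ≤ 9) = F(9) = 0.789972

(d) Range probability:
P(5 ≤ X ≤ 9) = P(X ≤ 9) - P(X ≤ 4)
                   = F(9) - F(4)
                   = 0.789972 - 0.141060
                   = 0.648912

This means approximately 64.9% of outcomes fall in the interval [5, 9].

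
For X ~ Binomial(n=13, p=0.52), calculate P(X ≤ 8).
0.832615

We have X ~ Binomial(n=13, p=0.52).

The CDF gives us P(X ≤ k).

Using the CDF:
P(X ≤ 8) = 0.832615

This means there's approximately a 83.3% chance that X is at most 8.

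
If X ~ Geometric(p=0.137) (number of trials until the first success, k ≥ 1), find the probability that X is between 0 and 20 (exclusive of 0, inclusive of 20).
0.947493

We have X ~ Geometric(p=0.137) (number of trials until the first success, k ≥ 1).

To find P(0 < X ≤ 20), we use:
P(0 < X ≤ 20) = P(X ≤ 20) - P(X ≤ 0)
                 = F(20) - F(0)
                 = 0.947493 - 0.000000
                 = 0.947493

So there's approximately a 94.7% chance that X falls in this range.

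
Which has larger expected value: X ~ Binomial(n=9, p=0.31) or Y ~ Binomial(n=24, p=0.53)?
Y has larger mean (12.7200 > 2.7900)

Compute the expected value for each distribution:

X ~ Binomial(n=9, p=0.31):
E[X] = 2.7900

Y ~ Binomial(n=24, p=0.53):
E[Y] = 12.7200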